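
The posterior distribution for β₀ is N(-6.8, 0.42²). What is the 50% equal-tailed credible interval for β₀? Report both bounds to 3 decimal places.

[-7.083, -6.517]

The posterior is symmetric, so the 50% equal-tailed interval is β₀ = -6.8 ± z·0.42 with z = 0.674.
Half-width: 0.674 × 0.42 = 0.283.
-6.8 − 0.283 = -7.083; -6.8 + 0.283 = -6.517.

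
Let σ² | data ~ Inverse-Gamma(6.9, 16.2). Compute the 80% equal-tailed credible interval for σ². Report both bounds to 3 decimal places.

Inverse-Gamma(6.9, 16.2) quantiles: F⁻¹(0.1) and F⁻¹(0.9).
Equivalently, 1/σ² ~ Gamma(6.9, rate = 16.2); invert its 0.9 and 0.1 quantiles.
Posterior mean ≈ 2.746, SD ≈ 1.240; a Normal approximation gives roughly [1.156, 4.335].
Exact: lower = 1.557; upper = 4.241.

[1.557, 4.241]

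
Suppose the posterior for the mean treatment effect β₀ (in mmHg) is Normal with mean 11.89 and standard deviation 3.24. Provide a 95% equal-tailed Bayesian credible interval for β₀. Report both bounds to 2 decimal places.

[5.54, 18.24]

The posterior is symmetric, so the 95% equal-tailed interval is β₀ = 11.89 ± z·3.24 with z = 1.960.
Half-width: 1.960 × 3.24 = 6.35.
11.89 − 6.35 = 5.54; 11.89 + 6.35 = 18.24.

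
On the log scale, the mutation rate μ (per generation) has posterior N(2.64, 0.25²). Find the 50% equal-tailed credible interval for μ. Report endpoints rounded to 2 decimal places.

On the log scale the 50% interval is 2.64 ± 0.674 × 0.25 = [2.4714, 2.8086].
Exponentiate: [e^2.4714, e^2.8086] = [11.84, 16.59].

[11.84, 16.59]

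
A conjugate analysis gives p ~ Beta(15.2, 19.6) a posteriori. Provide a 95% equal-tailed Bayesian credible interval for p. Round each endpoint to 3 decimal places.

Posterior: Beta(15.2, 19.6).
Equal-tailed 95% interval: the 0.025 and 0.975 quantiles of Beta(15.2, 19.6).
Posterior mean ≈ 0.437, SD ≈ 0.083; a Normal approximation gives roughly [0.274, 0.599].
Exact: F⁻¹(0.025) = 0.279; F⁻¹(0.975) = 0.602.

[0.279, 0.602]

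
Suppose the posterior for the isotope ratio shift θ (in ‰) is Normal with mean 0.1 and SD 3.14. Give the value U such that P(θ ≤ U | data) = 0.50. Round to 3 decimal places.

0.100

Need U with P(θ ≤ U) = 0.50: U = 0.1 + z_{0.5}·3.14.
z = 0.000; U = 0.1 + 0.000 × 3.14 = 0.100.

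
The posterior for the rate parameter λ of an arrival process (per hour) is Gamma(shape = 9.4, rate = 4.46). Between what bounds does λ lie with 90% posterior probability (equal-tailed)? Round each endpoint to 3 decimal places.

Posterior: Gamma(shape 9.4, rate 4.46).
Equal-tailed 90% interval: Gamma(9.4, 4.46) quantiles at 0.05 and 0.95.
Posterior mean ≈ 2.108, SD ≈ 0.687; a Normal approximation gives roughly [0.977, 3.238].
Exact: lower = 1.118; upper = 3.351.

[1.118, 3.351]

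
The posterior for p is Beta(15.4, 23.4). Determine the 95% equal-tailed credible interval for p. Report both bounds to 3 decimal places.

[0.251, 0.553]

Posterior: Beta(15.4, 23.4).
Equal-tailed 95% interval: the 0.025 and 0.975 quantiles of Beta(15.4, 23.4).
Posterior mean ≈ 0.397, SD ≈ 0.078; a Normal approximation gives roughly [0.245, 0.549].
Exact: F⁻¹(0.025) = 0.251; F⁻¹(0.975) = 0.553.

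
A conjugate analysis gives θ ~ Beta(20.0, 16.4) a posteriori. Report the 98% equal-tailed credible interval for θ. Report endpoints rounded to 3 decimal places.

[0.359, 0.732]

Posterior: Beta(20.0, 16.4).
Equal-tailed 98% interval: the 0.01 and 0.99 quantiles of Beta(20.0, 16.4).
Posterior mean ≈ 0.549, SD ≈ 0.081; a Normal approximation gives roughly [0.360, 0.739].
Exact: F⁻¹(0.01) = 0.359; F⁻¹(0.99) = 0.732.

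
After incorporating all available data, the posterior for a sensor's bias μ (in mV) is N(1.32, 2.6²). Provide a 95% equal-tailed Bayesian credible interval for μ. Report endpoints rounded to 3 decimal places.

The posterior is symmetric, so the 95% equal-tailed interval is μ = 1.32 ± z·2.6 with z = 1.960.
Half-width: 1.960 × 2.6 = 5.096.
1.32 − 5.096 = -3.776; 1.32 + 5.096 = 6.416.

[-3.776, 6.416]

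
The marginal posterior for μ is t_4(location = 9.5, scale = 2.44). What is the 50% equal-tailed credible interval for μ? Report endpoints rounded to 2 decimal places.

The t_4 distribution is symmetric; the 50% interval is 9.5 ± t·2.44 with t_{0.75,4} = 0.741.
Half-width: 0.741 × 2.44 = 1.81.
9.5 − 1.81 = 7.69; 9.5 + 1.81 = 11.31.

[7.69, 11.31]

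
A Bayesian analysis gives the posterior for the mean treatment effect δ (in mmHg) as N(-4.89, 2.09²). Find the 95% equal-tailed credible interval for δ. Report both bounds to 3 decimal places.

[-8.986, -0.794]

The posterior is symmetric, so the 95% equal-tailed interval is δ = -4.89 ± z·2.09 with z = 1.960.
Half-width: 1.960 × 2.09 = 4.096.
-4.89 − 4.096 = -8.986; -4.89 + 4.096 = -0.794.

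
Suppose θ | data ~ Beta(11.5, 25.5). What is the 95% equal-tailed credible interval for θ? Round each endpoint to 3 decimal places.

Posterior: Beta(11.5, 25.5).
Equal-tailed 95% interval: the 0.025 and 0.975 quantiles of Beta(11.5, 25.5).
Posterior mean ≈ 0.311, SD ≈ 0.075; a Normal approximation gives roughly [0.164, 0.458].
Exact: F⁻¹(0.025) = 0.174; F⁻¹(0.975) = 0.467.

[0.174, 0.467]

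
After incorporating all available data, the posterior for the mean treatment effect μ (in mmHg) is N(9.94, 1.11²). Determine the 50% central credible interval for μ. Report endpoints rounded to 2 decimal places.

The posterior is symmetric, so the 50% equal-tailed interval is μ = 9.94 ± z·1.11 with z = 0.674.
Half-width: 0.674 × 1.11 = 0.75.
9.94 − 0.75 = 9.19; 9.94 + 0.75 = 10.69.

[9.19, 10.69]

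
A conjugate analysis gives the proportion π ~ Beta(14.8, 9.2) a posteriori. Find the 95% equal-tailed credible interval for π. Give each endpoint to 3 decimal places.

[0.419, 0.796]

Posterior: Beta(14.8, 9.2).
Equal-tailed 95% interval: the 0.025 and 0.975 quantiles of Beta(14.8, 9.2).
Posterior mean ≈ 0.617, SD ≈ 0.097; a Normal approximation gives roughly [0.426, 0.807].
Exact: F⁻¹(0.025) = 0.419; F⁻¹(0.975) = 0.796.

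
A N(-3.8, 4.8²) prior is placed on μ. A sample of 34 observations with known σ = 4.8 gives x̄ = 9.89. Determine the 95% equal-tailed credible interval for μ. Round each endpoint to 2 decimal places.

[7.91, 11.09]

Posterior precision = 1/4.8² + 34/4.8² = 0.0434 + 1.4757 = 1.5191, so posterior SD = 0.8113.
Posterior mean = (-3.8/4.8² + 34·9.89/4.8²) / 1.5191 = 9.4989.
Interval: 9.4989 ± 1.960 × 0.8113 → [7.91, 11.09].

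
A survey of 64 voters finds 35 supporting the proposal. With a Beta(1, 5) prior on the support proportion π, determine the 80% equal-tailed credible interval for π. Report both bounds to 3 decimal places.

Posterior: Beta(1+35, 5+29) = Beta(36, 34).
Equal-tailed 80% interval: the 0.1 and 0.9 quantiles of Beta(36, 34).
Posterior mean ≈ 0.514, SD ≈ 0.059; a Normal approximation gives roughly [0.438, 0.590].
Exact: F⁻¹(0.1) = 0.438; F⁻¹(0.9) = 0.591.

[0.438, 0.591]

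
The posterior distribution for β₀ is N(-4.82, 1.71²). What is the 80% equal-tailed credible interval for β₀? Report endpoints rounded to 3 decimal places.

The posterior is symmetric, so the 80% equal-tailed interval is β₀ = -4.82 ± z·1.71 with z = 1.282.
Half-width: 1.282 × 1.71 = 2.191.
-4.82 − 2.191 = -7.011; -4.82 + 2.191 = -2.629.

[-7.011, -2.629]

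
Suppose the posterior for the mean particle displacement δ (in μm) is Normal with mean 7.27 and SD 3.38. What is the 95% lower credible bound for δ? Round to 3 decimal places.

1.710

Need L with P(δ ≥ L) = 0.95: L = 7.27 − z_{0.05}·3.38.
z = 1.645; L = 7.27 − 1.645 × 3.38 = 1.710.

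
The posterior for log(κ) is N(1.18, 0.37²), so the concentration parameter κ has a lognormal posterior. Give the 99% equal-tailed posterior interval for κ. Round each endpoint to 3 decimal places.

On the log scale the 99% interval is 1.18 ± 2.576 × 0.37 = [0.2269, 2.1331].
Exponentiate: [e^0.2269, e^2.1331] = [1.255, 8.441].

[1.255, 8.441]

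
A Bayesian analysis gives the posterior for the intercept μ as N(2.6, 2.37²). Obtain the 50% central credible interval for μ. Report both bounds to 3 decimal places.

[1.001, 4.199]

The posterior is symmetric, so the 50% equal-tailed interval is μ = 2.6 ± z·2.37 with z = 0.674.
Half-width: 0.674 × 2.37 = 1.599.
2.6 − 1.599 = 1.001; 2.6 + 1.599 = 4.199.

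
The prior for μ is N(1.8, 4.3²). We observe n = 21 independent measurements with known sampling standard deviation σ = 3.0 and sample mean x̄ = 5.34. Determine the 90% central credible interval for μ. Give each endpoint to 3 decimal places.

[4.195, 6.324]

Posterior precision = 1/4.3² + 21/3.0² = 0.0541 + 2.3333 = 2.3874, so posterior SD = 0.6472.
Posterior mean = (1.8/4.3² + 21·5.34/3.0²) / 2.3874 = 5.2598.
Interval: 5.2598 ± 1.645 × 0.6472 → [4.195, 6.324].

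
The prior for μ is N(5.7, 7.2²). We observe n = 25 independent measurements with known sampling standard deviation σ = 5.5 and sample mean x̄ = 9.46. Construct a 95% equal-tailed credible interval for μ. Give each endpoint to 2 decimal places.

[7.24, 11.51]

Posterior precision = 1/7.2² + 25/5.5² = 0.0193 + 0.8264 = 0.8457, so posterior SD = 1.0874.
Posterior mean = (5.7/7.2² + 25·9.46/5.5²) / 0.8457 = 9.3742.
Interval: 9.3742 ± 1.960 × 1.0874 → [7.24, 11.51].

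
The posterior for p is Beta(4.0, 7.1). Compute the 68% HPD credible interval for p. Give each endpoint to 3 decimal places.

The posterior is unimodal and skewed, so the HPD interval has equal density at both endpoints and is the shortest 68% interval.
Solving f(0.199) = f(0.481) with F(0.481) − F(0.199) = 0.68 gives [0.199, 0.481].
For comparison, the equal-tailed interval is [0.218, 0.503]; the HPD is narrower and shifted toward the mode.

[0.199, 0.481]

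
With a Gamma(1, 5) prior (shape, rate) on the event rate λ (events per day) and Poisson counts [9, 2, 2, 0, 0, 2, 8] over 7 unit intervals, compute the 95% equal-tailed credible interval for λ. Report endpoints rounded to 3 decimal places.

Posterior: Gamma(1+23, 5+7) = Gamma(24, 12) (shape, rate).
Equal-tailed 95% interval: Gamma(24, 12) quantiles at 0.025 and 0.975.
Posterior mean ≈ 2.000, SD ≈ 0.408; a Normal approximation gives roughly [1.200, 2.800].
Exact: lower = 1.281; upper = 2.876.

[1.281, 2.876]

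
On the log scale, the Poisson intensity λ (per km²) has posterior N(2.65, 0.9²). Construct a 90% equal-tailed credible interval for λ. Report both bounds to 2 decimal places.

On the log scale the 90% interval is 2.65 ± 1.645 × 0.9 = [1.1696, 4.1304].
Exponentiate: [e^1.1696, e^4.1304] = [3.22, 62.20].

[3.22, 62.20]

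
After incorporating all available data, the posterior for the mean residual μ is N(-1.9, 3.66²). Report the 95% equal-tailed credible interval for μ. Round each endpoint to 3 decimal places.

[-9.073, 5.273]

The posterior is symmetric, so the 95% equal-tailed interval is μ = -1.9 ± z·3.66 with z = 1.960.
Half-width: 1.960 × 3.66 = 7.173.
-1.9 − 7.173 = -9.073; -1.9 + 7.173 = 5.273.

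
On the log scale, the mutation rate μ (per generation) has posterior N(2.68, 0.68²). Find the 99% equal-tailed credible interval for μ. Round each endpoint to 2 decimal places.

On the log scale the 99% interval is 2.68 ± 2.576 × 0.68 = [0.9284, 4.4316].
Exponentiate: [e^0.9284, e^4.4316] = [2.53, 84.06].

[2.53, 84.06]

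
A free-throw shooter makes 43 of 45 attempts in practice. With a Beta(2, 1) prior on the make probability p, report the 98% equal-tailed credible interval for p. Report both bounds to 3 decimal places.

[0.833, 0.991]

Posterior: Beta(2+43, 1+2) = Beta(45, 3).
Equal-tailed 98% interval: the 0.01 and 0.99 quantiles of Beta(45, 3).
Posterior mean ≈ 0.938, SD ≈ 0.035; a Normal approximation gives roughly [0.857, 1.018].
Exact: F⁻¹(0.01) = 0.833; F⁻¹(0.99) = 0.991.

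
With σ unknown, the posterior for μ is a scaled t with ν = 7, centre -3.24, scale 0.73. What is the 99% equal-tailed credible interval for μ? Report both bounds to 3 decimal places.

[-5.795, -0.685]

The t_7 distribution is symmetric; the 99% interval is -3.24 ± t·0.73 with t_{0.995,7} = 3.499.
Half-width: 3.499 × 0.73 = 2.555.
-3.24 − 2.555 = -5.795; -3.24 + 2.555 = -0.685.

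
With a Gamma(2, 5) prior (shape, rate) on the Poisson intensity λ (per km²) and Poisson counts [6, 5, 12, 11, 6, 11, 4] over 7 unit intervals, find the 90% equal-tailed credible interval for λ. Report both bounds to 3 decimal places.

Posterior: Gamma(2+55, 5+7) = Gamma(57, 12) (shape, rate).
Equal-tailed 90% interval: Gamma(57, 12) quantiles at 0.05 and 0.95.
Posterior mean ≈ 4.750, SD ≈ 0.629; a Normal approximation gives roughly [3.715, 5.785].
Exact: lower = 3.765; upper = 5.830.

[3.765, 5.830]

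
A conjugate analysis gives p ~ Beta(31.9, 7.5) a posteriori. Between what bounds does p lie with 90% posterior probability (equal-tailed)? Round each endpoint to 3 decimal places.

Posterior: Beta(31.9, 7.5).
Equal-tailed 90% interval: the 0.05 and 0.95 quantiles of Beta(31.9, 7.5).
Posterior mean ≈ 0.810, SD ≈ 0.062; a Normal approximation gives roughly [0.708, 0.911].
Exact: F⁻¹(0.05) = 0.700; F⁻¹(0.95) = 0.902.

[0.700, 0.902]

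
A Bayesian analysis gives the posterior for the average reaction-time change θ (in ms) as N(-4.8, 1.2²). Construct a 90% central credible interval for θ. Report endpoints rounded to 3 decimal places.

The posterior is symmetric, so the 90% equal-tailed interval is θ = -4.8 ± z·1.2 with z = 1.645.
Half-width: 1.645 × 1.2 = 1.974.
-4.8 − 1.974 = -6.774; -4.8 + 1.974 = -2.826.

[-6.774, -2.826]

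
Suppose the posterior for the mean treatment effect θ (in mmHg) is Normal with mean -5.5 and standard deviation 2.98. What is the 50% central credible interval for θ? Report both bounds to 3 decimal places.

The posterior is symmetric, so the 50% equal-tailed interval is θ = -5.5 ± z·2.98 with z = 0.674.
Half-width: 0.674 × 2.98 = 2.010.
-5.5 − 2.010 = -7.510; -5.5 + 2.010 = -3.490.

[-7.510, -3.490]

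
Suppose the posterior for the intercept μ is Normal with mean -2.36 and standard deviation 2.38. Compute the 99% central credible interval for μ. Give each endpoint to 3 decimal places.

[-8.490, 3.770]

The posterior is symmetric, so the 99% equal-tailed interval is μ = -2.36 ± z·2.38 with z = 2.576.
Half-width: 2.576 × 2.38 = 6.130.
-2.36 − 6.130 = -8.490; -2.36 + 6.130 = 3.770.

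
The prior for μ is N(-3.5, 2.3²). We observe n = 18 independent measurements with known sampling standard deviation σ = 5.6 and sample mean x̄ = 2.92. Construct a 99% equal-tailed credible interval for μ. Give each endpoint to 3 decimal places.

Posterior precision = 1/2.3² + 18/5.6² = 0.1890 + 0.5740 = 0.7630, so posterior SD = 1.1448.
Posterior mean = (-3.5/2.3² + 18·2.92/5.6²) / 0.7630 = 1.3295.
Interval: 1.3295 ± 2.576 × 1.1448 → [-1.619, 4.278].

[-1.619, 4.278]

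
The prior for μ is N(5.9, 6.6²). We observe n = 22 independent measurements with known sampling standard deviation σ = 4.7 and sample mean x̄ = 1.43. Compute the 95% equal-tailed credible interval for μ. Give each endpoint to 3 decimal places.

Posterior precision = 1/6.6² + 22/4.7² = 0.0230 + 0.9959 = 1.0189, so posterior SD = 0.9907.
Posterior mean = (5.9/6.6² + 22·1.43/4.7²) / 1.0189 = 1.5307.
Interval: 1.5307 ± 1.960 × 0.9907 → [-0.411, 3.472].

[-0.411, 3.472]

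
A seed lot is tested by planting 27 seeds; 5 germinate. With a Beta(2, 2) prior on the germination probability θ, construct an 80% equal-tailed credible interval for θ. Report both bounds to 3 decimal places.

[0.135, 0.325]

Posterior: Beta(2+5, 2+22) = Beta(7, 24).
Equal-tailed 80% interval: the 0.1 and 0.9 quantiles of Beta(7, 24).
Posterior mean ≈ 0.226, SD ≈ 0.074; a Normal approximation gives roughly [0.131, 0.321].
Exact: F⁻¹(0.1) = 0.135; F⁻¹(0.9) = 0.325.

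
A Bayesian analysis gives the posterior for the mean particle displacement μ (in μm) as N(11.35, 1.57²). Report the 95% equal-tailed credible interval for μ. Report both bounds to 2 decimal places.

The posterior is symmetric, so the 95% equal-tailed interval is μ = 11.35 ± z·1.57 with z = 1.960.
Half-width: 1.960 × 1.57 = 3.08.
11.35 − 3.08 = 8.27; 11.35 + 3.08 = 14.43.

[8.27, 14.43]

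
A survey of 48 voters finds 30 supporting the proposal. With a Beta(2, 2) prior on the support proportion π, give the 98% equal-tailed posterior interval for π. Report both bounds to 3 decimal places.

[0.455, 0.763]

Posterior: Beta(2+30, 2+18) = Beta(32, 20).
Equal-tailed 98% interval: the 0.01 and 0.99 quantiles of Beta(32, 20).
Posterior mean ≈ 0.615, SD ≈ 0.067; a Normal approximation gives roughly [0.460, 0.771].
Exact: F⁻¹(0.01) = 0.455; F⁻¹(0.99) = 0.763.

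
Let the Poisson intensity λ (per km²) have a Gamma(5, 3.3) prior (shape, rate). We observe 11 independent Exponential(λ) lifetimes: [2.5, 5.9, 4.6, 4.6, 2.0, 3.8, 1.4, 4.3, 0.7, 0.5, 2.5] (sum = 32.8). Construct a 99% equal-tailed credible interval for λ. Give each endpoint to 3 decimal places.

Posterior: Gamma(5+11, 3.3+32.8) = Gamma(16, 36.1) (shape, rate).
Equal-tailed 99% interval: Gamma(16, 36.1) quantiles at 0.005 and 0.995.
Posterior mean ≈ 0.443, SD ≈ 0.111; a Normal approximation gives roughly [0.158, 0.729].
Exact: lower = 0.210; upper = 0.780.

[0.210, 0.780]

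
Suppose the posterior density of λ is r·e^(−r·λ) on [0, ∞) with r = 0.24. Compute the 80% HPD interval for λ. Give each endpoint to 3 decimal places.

The exponential density is strictly decreasing on [0, ∞), so the HPD interval is anchored at 0: [0, q] with P(λ ≤ q) = 0.80.
q = −ln(1 − 0.80) / 0.24 = 1.6094 / 0.24 = 6.706.

[0.000, 6.706]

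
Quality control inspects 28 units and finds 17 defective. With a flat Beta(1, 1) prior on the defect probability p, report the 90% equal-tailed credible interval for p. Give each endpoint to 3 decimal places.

Posterior: Beta(1+17, 1+11) = Beta(18, 12).
Equal-tailed 90% interval: the 0.05 and 0.95 quantiles of Beta(18, 12).
Posterior mean ≈ 0.600, SD ≈ 0.088; a Normal approximation gives roughly [0.455, 0.745].
Exact: F⁻¹(0.05) = 0.451; F⁻¹(0.95) = 0.741.

[0.451, 0.741]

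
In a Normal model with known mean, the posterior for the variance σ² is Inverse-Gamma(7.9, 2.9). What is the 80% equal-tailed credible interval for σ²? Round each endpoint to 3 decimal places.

[0.249, 0.633]

Inverse-Gamma(7.9, 2.9) quantiles: F⁻¹(0.1) and F⁻¹(0.9).
Equivalently, 1/σ² ~ Gamma(7.9, rate = 2.9); invert its 0.9 and 0.1 quantiles.
Posterior mean ≈ 0.420, SD ≈ 0.173; a Normal approximation gives roughly [0.199, 0.642].
Exact: lower = 0.249; upper = 0.633.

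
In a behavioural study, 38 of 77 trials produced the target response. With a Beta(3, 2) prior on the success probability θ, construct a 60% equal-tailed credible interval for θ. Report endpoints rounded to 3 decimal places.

[0.453, 0.547]

Posterior: Beta(3+38, 2+39) = Beta(41, 41).
Equal-tailed 60% interval: the 0.2 and 0.8 quantiles of Beta(41, 41).
Posterior mean ≈ 0.500, SD ≈ 0.055; a Normal approximation gives roughly [0.454, 0.546].
Exact: F⁻¹(0.2) = 0.453; F⁻¹(0.8) = 0.547.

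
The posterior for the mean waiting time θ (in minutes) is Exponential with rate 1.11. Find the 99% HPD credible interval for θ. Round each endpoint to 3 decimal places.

The exponential density is strictly decreasing on [0, ∞), so the HPD interval is anchored at 0: [0, q] with P(θ ≤ q) = 0.99.
q = −ln(1 − 0.99) / 1.11 = 4.6052 / 1.11 = 4.149.

[0.000, 4.149]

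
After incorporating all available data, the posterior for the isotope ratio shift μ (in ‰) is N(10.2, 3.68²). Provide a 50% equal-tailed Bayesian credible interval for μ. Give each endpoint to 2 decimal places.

[7.72, 12.68]

The posterior is symmetric, so the 50% equal-tailed interval is μ = 10.2 ± z·3.68 with z = 0.674.
Half-width: 0.674 × 3.68 = 2.48.
10.2 − 2.48 = 7.72; 10.2 + 2.48 = 12.68.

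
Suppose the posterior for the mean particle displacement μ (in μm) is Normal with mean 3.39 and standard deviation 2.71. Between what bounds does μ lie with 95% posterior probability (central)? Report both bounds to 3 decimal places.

[-1.922, 8.702]

The posterior is symmetric, so the 95% equal-tailed interval is μ = 3.39 ± z·2.71 with z = 1.960.
Half-width: 1.960 × 2.71 = 5.312.
3.39 − 5.312 = -1.922; 3.39 + 5.312 = 8.702.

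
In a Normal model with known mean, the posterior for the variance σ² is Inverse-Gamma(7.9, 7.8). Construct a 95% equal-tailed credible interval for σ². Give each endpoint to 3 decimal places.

[0.546, 2.302]

Inverse-Gamma(7.9, 7.8) quantiles: F⁻¹(0.025) and F⁻¹(0.975).
Equivalently, 1/σ² ~ Gamma(7.9, rate = 7.8); invert its 0.975 and 0.025 quantiles.
Posterior mean ≈ 1.130, SD ≈ 0.465; a Normal approximation gives roughly [0.218, 2.043].
Exact: lower = 0.546; upper = 2.302.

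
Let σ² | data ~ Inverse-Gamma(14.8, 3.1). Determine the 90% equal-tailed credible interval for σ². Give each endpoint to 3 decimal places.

[0.143, 0.341]

Inverse-Gamma(14.8, 3.1) quantiles: F⁻¹(0.05) and F⁻¹(0.95).
Equivalently, 1/σ² ~ Gamma(14.8, rate = 3.1); invert its 0.95 and 0.05 quantiles.
Posterior mean ≈ 0.225, SD ≈ 0.063; a Normal approximation gives roughly [0.121, 0.328].
Exact: lower = 0.143; upper = 0.341.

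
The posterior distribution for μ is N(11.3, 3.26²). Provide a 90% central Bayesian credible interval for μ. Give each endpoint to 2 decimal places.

[5.94, 16.66]

The posterior is symmetric, so the 90% equal-tailed interval is μ = 11.3 ± z·3.26 with z = 1.645.
Half-width: 1.645 × 3.26 = 5.36.
11.3 − 5.36 = 5.94; 11.3 + 5.36 = 16.66.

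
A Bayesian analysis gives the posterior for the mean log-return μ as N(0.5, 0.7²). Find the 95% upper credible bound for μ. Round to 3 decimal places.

1.651

Need U with P(μ ≤ U) = 0.95: U = 0.5 + z_{0.05}·0.7.
z = 1.645; U = 0.5 + 1.645 × 0.7 = 1.651.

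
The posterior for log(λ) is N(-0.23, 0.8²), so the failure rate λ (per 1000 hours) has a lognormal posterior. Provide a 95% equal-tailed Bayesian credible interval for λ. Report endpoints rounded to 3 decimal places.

[0.166, 3.811]

On the log scale the 95% interval is -0.23 ± 1.960 × 0.8 = [-1.7980, 1.3380].
Exponentiate: [e^-1.7980, e^1.3380] = [0.166, 3.811].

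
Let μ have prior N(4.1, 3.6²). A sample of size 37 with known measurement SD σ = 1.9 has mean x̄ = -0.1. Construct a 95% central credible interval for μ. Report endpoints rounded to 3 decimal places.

Posterior precision = 1/3.6² + 37/1.9² = 0.0772 + 10.2493 = 10.3265, so posterior SD = 0.3112.
Posterior mean = (4.1/3.6² + 37·-0.1/1.9²) / 10.3265 = -0.0686.
Interval: -0.0686 ± 1.960 × 0.3112 → [-0.679, 0.541].

[-0.679, 0.541]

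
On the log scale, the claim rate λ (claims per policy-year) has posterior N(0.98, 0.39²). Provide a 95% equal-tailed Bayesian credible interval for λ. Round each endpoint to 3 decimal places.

On the log scale the 95% interval is 0.98 ± 1.960 × 0.39 = [0.2156, 1.7444].
Exponentiate: [e^0.2156, e^1.7444] = [1.241, 5.722].

[1.241, 5.722]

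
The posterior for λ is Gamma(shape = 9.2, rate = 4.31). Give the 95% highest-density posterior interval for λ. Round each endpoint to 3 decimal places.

[0.871, 3.537]

The posterior is unimodal and skewed, so the HPD interval has equal density at both endpoints and is the shortest 95% interval.
Solving f(0.871) = f(3.537) with F(3.537) − F(0.871) = 0.95 gives [0.871, 3.537].
For comparison, the equal-tailed interval is [0.986, 3.719]; the HPD is narrower and shifted toward the mode.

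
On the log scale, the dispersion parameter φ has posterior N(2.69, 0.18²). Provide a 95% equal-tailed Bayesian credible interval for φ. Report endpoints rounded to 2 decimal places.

[10.35, 20.96]

On the log scale the 95% interval is 2.69 ± 1.960 × 0.18 = [2.3372, 3.0428].
Exponentiate: [e^2.3372, e^3.0428] = [10.35, 20.96].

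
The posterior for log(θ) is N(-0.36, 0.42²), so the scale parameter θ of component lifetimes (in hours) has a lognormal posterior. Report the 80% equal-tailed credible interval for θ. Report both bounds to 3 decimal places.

[0.407, 1.195]

On the log scale the 80% interval is -0.36 ± 1.282 × 0.42 = [-0.8983, 0.1783].
Exponentiate: [e^-0.8983, e^0.1783] = [0.407, 1.195].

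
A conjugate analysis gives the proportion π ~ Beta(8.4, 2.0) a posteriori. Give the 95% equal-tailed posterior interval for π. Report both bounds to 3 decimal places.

Posterior: Beta(8.4, 2.0).
Equal-tailed 95% interval: the 0.025 and 0.975 quantiles of Beta(8.4, 2.0).
Posterior mean ≈ 0.808, SD ≈ 0.117; a Normal approximation gives roughly [0.579, 1.036].
Exact: F⁻¹(0.025) = 0.533; F⁻¹(0.975) = 0.973.

[0.533, 0.973]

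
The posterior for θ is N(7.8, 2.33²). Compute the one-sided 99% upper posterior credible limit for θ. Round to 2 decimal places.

Need U with P(θ ≤ U) = 0.99: U = 7.8 + z_{0.01}·2.33.
z = 2.326; U = 7.8 + 2.326 × 2.33 = 13.22.

13.22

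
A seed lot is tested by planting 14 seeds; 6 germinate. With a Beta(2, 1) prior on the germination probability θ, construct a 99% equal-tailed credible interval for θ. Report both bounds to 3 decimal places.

[0.190, 0.764]

Posterior: Beta(2+6, 1+8) = Beta(8, 9).
Equal-tailed 99% interval: the 0.005 and 0.995 quantiles of Beta(8, 9).
Posterior mean ≈ 0.471, SD ≈ 0.118; a Normal approximation gives roughly [0.168, 0.774].
Exact: F⁻¹(0.005) = 0.190; F⁻¹(0.995) = 0.764.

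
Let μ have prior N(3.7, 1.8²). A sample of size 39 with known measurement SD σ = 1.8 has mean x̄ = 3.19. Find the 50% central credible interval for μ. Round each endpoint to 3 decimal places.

Posterior precision = 1/1.8² + 39/1.8² = 0.3086 + 12.0370 = 12.3457, so posterior SD = 0.2846.
Posterior mean = (3.7/1.8² + 39·3.19/1.8²) / 12.3457 = 3.2027.
Interval: 3.2027 ± 0.674 × 0.2846 → [3.011, 3.395].

[3.011, 3.395]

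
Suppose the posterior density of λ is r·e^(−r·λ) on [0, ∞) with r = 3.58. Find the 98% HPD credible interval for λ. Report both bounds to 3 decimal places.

The exponential density is strictly decreasing on [0, ∞), so the HPD interval is anchored at 0: [0, q] with P(λ ≤ q) = 0.98.
q = −ln(1 − 0.98) / 3.58 = 3.9120 / 3.58 = 1.093.

[0.000, 1.093]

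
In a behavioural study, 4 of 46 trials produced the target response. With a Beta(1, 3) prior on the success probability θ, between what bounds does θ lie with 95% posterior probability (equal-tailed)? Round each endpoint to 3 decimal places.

[0.034, 0.196]

Posterior: Beta(1+4, 3+42) = Beta(5, 45).
Equal-tailed 95% interval: the 0.025 and 0.975 quantiles of Beta(5, 45).
Posterior mean ≈ 0.100, SD ≈ 0.042; a Normal approximation gives roughly [0.018, 0.182].
Exact: F⁻¹(0.025) = 0.034; F⁻¹(0.975) = 0.196.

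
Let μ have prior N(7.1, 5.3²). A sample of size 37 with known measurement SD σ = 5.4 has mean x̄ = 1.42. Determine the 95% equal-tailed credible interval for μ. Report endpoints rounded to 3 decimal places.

Posterior precision = 1/5.3² + 37/5.4² = 0.0356 + 1.2689 = 1.3045, so posterior SD = 0.8756.
Posterior mean = (7.1/5.3² + 37·1.42/5.4²) / 1.3045 = 1.5750.
Interval: 1.5750 ± 1.960 × 0.8756 → [-0.141, 3.291].

[-0.141, 3.291]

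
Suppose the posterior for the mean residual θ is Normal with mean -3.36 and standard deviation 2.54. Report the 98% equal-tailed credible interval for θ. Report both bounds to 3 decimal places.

The posterior is symmetric, so the 98% equal-tailed interval is θ = -3.36 ± z·2.54 with z = 2.326.
Half-width: 2.326 × 2.54 = 5.909.
-3.36 − 5.909 = -9.269; -3.36 + 5.909 = 2.549.

[-9.269, 2.549]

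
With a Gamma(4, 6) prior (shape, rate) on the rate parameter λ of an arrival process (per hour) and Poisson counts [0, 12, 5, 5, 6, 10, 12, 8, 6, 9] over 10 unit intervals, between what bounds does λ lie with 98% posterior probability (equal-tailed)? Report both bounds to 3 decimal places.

Posterior: Gamma(4+73, 6+10) = Gamma(77, 16) (shape, rate).
Equal-tailed 98% interval: Gamma(77, 16) quantiles at 0.01 and 0.99.
Posterior mean ≈ 4.812, SD ≈ 0.548; a Normal approximation gives roughly [3.537, 6.088].
Exact: lower = 3.629; upper = 6.179.

[3.629, 6.179]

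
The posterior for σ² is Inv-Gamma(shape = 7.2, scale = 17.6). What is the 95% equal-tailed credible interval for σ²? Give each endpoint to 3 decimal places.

Inverse-Gamma(7.2, 17.6) quantiles: F⁻¹(0.025) and F⁻¹(0.975).
Equivalently, 1/σ² ~ Gamma(7.2, rate = 17.6); invert its 0.975 and 0.025 quantiles.
Posterior mean ≈ 2.839, SD ≈ 1.245; a Normal approximation gives roughly [0.399, 5.279].
Exact: lower = 1.320; upper = 5.986.

[1.320, 5.986]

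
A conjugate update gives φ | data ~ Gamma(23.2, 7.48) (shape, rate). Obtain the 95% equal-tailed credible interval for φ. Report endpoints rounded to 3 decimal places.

Posterior: Gamma(shape 23.2, rate 7.48).
Equal-tailed 95% interval: Gamma(23.2, 7.48) quantiles at 0.025 and 0.975.
Posterior mean ≈ 3.102, SD ≈ 0.644; a Normal approximation gives roughly [1.840, 4.364].
Exact: lower = 1.970; upper = 4.485.

[1.970, 4.485]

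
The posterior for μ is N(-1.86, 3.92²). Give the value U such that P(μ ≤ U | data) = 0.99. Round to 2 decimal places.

Need U with P(μ ≤ U) = 0.99: U = -1.86 + z_{0.01}·3.92.
z = 2.326; U = -1.86 + 2.326 × 3.92 = 7.26.

7.26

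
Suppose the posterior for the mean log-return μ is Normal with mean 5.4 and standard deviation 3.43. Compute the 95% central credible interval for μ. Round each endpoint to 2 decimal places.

The posterior is symmetric, so the 95% equal-tailed interval is μ = 5.4 ± z·3.43 with z = 1.960.
Half-width: 1.960 × 3.43 = 6.72.
5.4 − 6.72 = -1.32; 5.4 + 6.72 = 12.12.

[-1.32, 12.12]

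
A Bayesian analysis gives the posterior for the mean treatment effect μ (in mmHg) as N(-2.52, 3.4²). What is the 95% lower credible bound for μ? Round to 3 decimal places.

-8.113

Need L with P(μ ≥ L) = 0.95: L = -2.52 − z_{0.05}·3.4.
z = 1.645; L = -2.52 − 1.645 × 3.4 = -8.113.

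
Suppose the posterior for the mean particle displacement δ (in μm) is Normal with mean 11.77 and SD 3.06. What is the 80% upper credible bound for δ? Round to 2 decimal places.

Need U with P(δ ≤ U) = 0.80: U = 11.77 + z_{0.2}·3.06.
z = 0.842; U = 11.77 + 0.842 × 3.06 = 14.35.

14.35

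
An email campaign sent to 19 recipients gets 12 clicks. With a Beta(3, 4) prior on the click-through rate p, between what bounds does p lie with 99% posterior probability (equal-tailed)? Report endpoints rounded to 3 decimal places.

Posterior: Beta(3+12, 4+7) = Beta(15, 11).
Equal-tailed 99% interval: the 0.005 and 0.995 quantiles of Beta(15, 11).
Posterior mean ≈ 0.577, SD ≈ 0.095; a Normal approximation gives roughly [0.332, 0.822].
Exact: F⁻¹(0.005) = 0.330; F⁻¹(0.995) = 0.803.

[0.330, 0.803]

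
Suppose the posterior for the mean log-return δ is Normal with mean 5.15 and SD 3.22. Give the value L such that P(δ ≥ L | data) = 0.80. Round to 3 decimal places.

Need L with P(δ ≥ L) = 0.80: L = 5.15 − z_{0.2}·3.22.
z = 0.842; L = 5.15 − 0.842 × 3.22 = 2.440.

2.440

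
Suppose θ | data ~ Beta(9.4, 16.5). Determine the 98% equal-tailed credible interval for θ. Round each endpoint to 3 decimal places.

Posterior: Beta(9.4, 16.5).
Equal-tailed 98% interval: the 0.01 and 0.99 quantiles of Beta(9.4, 16.5).
Posterior mean ≈ 0.363, SD ≈ 0.093; a Normal approximation gives roughly [0.147, 0.579].
Exact: F⁻¹(0.01) = 0.168; F⁻¹(0.99) = 0.589.

[0.168, 0.589]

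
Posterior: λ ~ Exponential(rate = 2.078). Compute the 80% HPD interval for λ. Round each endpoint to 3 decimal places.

The exponential density is strictly decreasing on [0, ∞), so the HPD interval is anchored at 0: [0, q] with P(λ ≤ q) = 0.80.
q = −ln(1 − 0.80) / 2.078 = 1.6094 / 2.078 = 0.775.

[0.000, 0.775]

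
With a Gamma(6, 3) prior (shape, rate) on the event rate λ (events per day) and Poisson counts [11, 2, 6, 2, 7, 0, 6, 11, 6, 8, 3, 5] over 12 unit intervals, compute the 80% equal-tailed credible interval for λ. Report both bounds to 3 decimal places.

[4.152, 5.609]

Posterior: Gamma(6+67, 3+12) = Gamma(73, 15) (shape, rate).
Equal-tailed 80% interval: Gamma(73, 15) quantiles at 0.1 and 0.9.
Posterior mean ≈ 4.867, SD ≈ 0.570; a Normal approximation gives roughly [4.137, 5.597].
Exact: lower = 4.152; upper = 5.609.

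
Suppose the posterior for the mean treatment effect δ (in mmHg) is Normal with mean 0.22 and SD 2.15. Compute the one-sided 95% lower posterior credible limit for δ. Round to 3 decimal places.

-3.316

Need L with P(δ ≥ L) = 0.95: L = 0.22 − z_{0.05}·2.15.
z = 1.645; L = 0.22 − 1.645 × 2.15 = -3.316.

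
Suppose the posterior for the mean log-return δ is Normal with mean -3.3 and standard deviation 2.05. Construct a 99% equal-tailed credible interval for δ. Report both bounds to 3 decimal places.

The posterior is symmetric, so the 99% equal-tailed interval is δ = -3.3 ± z·2.05 with z = 2.576.
Half-width: 2.576 × 2.05 = 5.280.
-3.3 − 5.280 = -8.580; -3.3 + 5.280 = 1.980.

[-8.580, 1.980]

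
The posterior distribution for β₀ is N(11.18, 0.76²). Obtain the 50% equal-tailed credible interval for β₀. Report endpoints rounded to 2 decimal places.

The posterior is symmetric, so the 50% equal-tailed interval is β₀ = 11.18 ± z·0.76 with z = 0.674.
Half-width: 0.674 × 0.76 = 0.51.
11.18 − 0.51 = 10.67; 11.18 + 0.51 = 11.69.

[10.67, 11.69]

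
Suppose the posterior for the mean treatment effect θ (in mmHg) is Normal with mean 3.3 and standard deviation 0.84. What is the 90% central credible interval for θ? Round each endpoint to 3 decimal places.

The posterior is symmetric, so the 90% equal-tailed interval is θ = 3.3 ± z·0.84 with z = 1.645.
Half-width: 1.645 × 0.84 = 1.382.
3.3 − 1.382 = 1.918; 3.3 + 1.382 = 4.682.

[1.918, 4.682]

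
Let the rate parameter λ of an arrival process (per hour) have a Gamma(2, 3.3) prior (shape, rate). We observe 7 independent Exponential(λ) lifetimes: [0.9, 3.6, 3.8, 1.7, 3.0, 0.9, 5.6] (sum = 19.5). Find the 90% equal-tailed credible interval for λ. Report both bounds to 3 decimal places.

Posterior: Gamma(2+7, 3.3+19.5) = Gamma(9, 22.8) (shape, rate).
Equal-tailed 90% interval: Gamma(9, 22.8) quantiles at 0.05 and 0.95.
Posterior mean ≈ 0.395, SD ≈ 0.132; a Normal approximation gives roughly [0.178, 0.611].
Exact: lower = 0.206; upper = 0.633.

[0.206, 0.633]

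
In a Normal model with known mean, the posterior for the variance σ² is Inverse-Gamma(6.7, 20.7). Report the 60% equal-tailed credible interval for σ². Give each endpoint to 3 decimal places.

[2.372, 4.617]

Inverse-Gamma(6.7, 20.7) quantiles: F⁻¹(0.2) and F⁻¹(0.8).
Equivalently, 1/σ² ~ Gamma(6.7, rate = 20.7); invert its 0.8 and 0.2 quantiles.
Posterior mean ≈ 3.632, SD ≈ 1.675; a Normal approximation gives roughly [2.222, 5.041].
Exact: lower = 2.372; upper = 4.617.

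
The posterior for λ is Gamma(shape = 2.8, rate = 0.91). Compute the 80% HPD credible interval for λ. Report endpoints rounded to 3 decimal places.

[0.598, 4.658]

The posterior is unimodal and skewed, so the HPD interval has equal density at both endpoints and is the shortest 80% interval.
Solving f(0.598) = f(4.658) with F(4.658) − F(0.598) = 0.80 gives [0.598, 4.658].
For comparison, the equal-tailed interval is [1.078, 5.542]; the HPD is narrower and shifted toward the mode.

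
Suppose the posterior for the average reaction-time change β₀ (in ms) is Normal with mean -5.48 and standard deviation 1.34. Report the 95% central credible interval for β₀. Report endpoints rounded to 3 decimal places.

The posterior is symmetric, so the 95% equal-tailed interval is β₀ = -5.48 ± z·1.34 with z = 1.960.
Half-width: 1.960 × 1.34 = 2.626.
-5.48 − 2.626 = -8.106; -5.48 + 2.626 = -2.854.

[-8.106, -2.854]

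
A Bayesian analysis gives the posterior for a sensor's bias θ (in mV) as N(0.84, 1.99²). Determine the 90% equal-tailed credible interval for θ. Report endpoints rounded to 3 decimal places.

[-2.433, 4.113]

The posterior is symmetric, so the 90% equal-tailed interval is θ = 0.84 ± z·1.99 with z = 1.645.
Half-width: 1.645 × 1.99 = 3.273.
0.84 − 3.273 = -2.433; 0.84 + 3.273 = 4.113.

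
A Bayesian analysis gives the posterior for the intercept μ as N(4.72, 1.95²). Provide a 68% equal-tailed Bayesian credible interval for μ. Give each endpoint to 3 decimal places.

[2.781, 6.659]

The posterior is symmetric, so the 68% equal-tailed interval is μ = 4.72 ± z·1.95 with z = 0.994.
Half-width: 0.994 × 1.95 = 1.939.
4.72 − 1.939 = 2.781; 4.72 + 1.939 = 6.659.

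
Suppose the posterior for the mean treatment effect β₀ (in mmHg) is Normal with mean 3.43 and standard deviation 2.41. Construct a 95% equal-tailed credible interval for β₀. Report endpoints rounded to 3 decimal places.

[-1.294, 8.154]

The posterior is symmetric, so the 95% equal-tailed interval is β₀ = 3.43 ± z·2.41 with z = 1.960.
Half-width: 1.960 × 2.41 = 4.724.
3.43 − 4.724 = -1.294; 3.43 + 4.724 = 8.154.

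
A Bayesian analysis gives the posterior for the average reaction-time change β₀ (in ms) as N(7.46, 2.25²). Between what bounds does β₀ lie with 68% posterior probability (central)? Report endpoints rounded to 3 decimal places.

[5.222, 9.698]

The posterior is symmetric, so the 68% equal-tailed interval is β₀ = 7.46 ± z·2.25 with z = 0.994.
Half-width: 0.994 × 2.25 = 2.238.
7.46 − 2.238 = 5.222; 7.46 + 2.238 = 9.698.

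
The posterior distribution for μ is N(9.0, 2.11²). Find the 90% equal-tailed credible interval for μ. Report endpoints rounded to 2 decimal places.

The posterior is symmetric, so the 90% equal-tailed interval is μ = 9.0 ± z·2.11 with z = 1.645.
Half-width: 1.645 × 2.11 = 3.47.
9.0 − 3.47 = 5.53; 9.0 + 3.47 = 12.47.

[5.53, 12.47]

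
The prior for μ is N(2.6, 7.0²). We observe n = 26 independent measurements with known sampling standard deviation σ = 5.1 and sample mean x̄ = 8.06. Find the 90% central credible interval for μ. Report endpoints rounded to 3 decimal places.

[6.322, 9.579]

Posterior precision = 1/7.0² + 26/5.1² = 0.0204 + 0.9996 = 1.0200, so posterior SD = 0.9901.
Posterior mean = (2.6/7.0² + 26·8.06/5.1²) / 1.0200 = 7.9508.
Interval: 7.9508 ± 1.645 × 0.9901 → [6.322, 9.579].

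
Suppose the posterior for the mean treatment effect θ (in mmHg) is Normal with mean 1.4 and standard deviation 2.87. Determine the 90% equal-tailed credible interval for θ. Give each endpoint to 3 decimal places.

[-3.321, 6.121]

The posterior is symmetric, so the 90% equal-tailed interval is θ = 1.4 ± z·2.87 with z = 1.645.
Half-width: 1.645 × 2.87 = 4.721.
1.4 − 4.721 = -3.321; 1.4 + 4.721 = 6.121.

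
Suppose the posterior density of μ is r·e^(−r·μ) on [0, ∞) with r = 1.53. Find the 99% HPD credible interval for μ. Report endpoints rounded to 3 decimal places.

The exponential density is strictly decreasing on [0, ∞), so the HPD interval is anchored at 0: [0, q] with P(μ ≤ q) = 0.99.
q = −ln(1 − 0.99) / 1.53 = 4.6052 / 1.53 = 3.010.

[0.000, 3.010]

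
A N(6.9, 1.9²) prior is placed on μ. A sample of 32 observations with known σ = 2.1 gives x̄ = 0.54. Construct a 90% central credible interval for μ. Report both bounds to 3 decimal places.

Posterior precision = 1/1.9² + 32/2.1² = 0.2770 + 7.2562 = 7.5332, so posterior SD = 0.3643.
Posterior mean = (6.9/1.9² + 32·0.54/2.1²) / 7.5332 = 0.7739.
Interval: 0.7739 ± 1.645 × 0.3643 → [0.175, 1.373].

[0.175, 1.373]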